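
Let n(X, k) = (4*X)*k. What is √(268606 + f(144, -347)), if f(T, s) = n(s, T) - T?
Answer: 19*√190 ≈ 261.90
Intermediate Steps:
n(X, k) = 4*X*k
f(T, s) = -T + 4*T*s (f(T, s) = 4*s*T - T = 4*T*s - T = -T + 4*T*s)
√(268606 + f(144, -347)) = √(268606 + 144*(-1 + 4*(-347))) = √(268606 + 144*(-1 - 1388)) = √(268606 + 144*(-1389)) = √(268606 - 200016) = √68590 = 19*√190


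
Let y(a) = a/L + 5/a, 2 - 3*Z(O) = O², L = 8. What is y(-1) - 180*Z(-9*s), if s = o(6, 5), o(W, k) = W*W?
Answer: 50387479/8 ≈ 6.2984e+6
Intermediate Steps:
o(W, k) = W²
s = 36 (s = 6² = 36)
Z(O) = ⅔ - O²/3
y(a) = 5/a + a/8 (y(a) = a/8 + 5/a = 5/a + a/8)
y(-1) - 180*Z(-9*s) = (5/(-1) + (⅛)*(-1)) - 180*(⅔ - (-9*36)²/3) = (5*(-1) - ⅛) - 180*(⅔ - ⅓*(-324)²) = (-5 - ⅛) - 180*(⅔ - ⅓*104976) = -41/8 - 180*(⅔ - 34992) = -41/8 - 180*(-104974/3) = -41/8 + 6298440 = 50387479/8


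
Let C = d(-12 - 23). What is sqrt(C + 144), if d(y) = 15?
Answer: sqrt(159) ≈ 12.610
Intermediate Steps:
C = 15
sqrt(C + 144) = sqrt(15 + 144) = sqrt(159)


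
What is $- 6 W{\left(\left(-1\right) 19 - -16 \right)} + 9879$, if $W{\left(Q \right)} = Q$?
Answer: $9897$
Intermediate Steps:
$- 6 W{\left(\left(-1\right) 19 - -16 \right)} + 9879 = - 6 \left(\left(-1\right) 19 - -16\right) + 9879 = - 6 \left(-19 + 16\right) + 9879 = \left(-6\right) \left(-3\right) + 9879 = 18 + 9879 = 9897$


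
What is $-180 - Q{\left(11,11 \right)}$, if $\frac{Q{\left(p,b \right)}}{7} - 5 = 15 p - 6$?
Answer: $-1328$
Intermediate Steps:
$Q{\left(p,b \right)} = -7 + 105 p$ ($Q{\left(p,b \right)} = 35 + 7 \left(15 p - 6\right) = 35 + 7 \left(-6 + 15 p\right) = 35 + \left(-42 + 105 p\right) = -7 + 105 p$)
$-180 - Q{\left(11,11 \right)} = -180 - \left(-7 + 105 \cdot 11\right) = -180 - \left(-7 + 1155\right) = -180 - 1148 = -1328$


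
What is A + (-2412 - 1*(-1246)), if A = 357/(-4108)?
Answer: -4790285/4108 ≈ -1166.1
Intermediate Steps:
A = -357/4108 (A = 357*(-1/4108) = -357/4108 ≈ -0.086904)
A + (-2412 - 1*(-1246)) = -357/4108 + (-2412 - 1*(-1246)) = -357/4108 + (-2412 + 1246) = -357/4108 - 1166 = -4790285/4108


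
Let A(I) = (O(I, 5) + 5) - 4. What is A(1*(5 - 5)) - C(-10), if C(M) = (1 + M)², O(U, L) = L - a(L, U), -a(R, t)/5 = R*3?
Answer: 0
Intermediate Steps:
a(R, t) = -15*R (a(R, t) = -5*R*3 = -15*R)
O(U, L) = 16*L (O(U, L) = L - (-15)*L = L + 15*L = 16*L)
A(I) = 81 (A(I) = (16*5 + 5) - 4 = (80 + 5) - 4 = 85 - 4 = 81)
A(1*(5 - 5)) - C(-10) = 81 - (1 - 10)² = 81 - 1*(-9)² = 81 - 1*81 = 81 - 81 = 0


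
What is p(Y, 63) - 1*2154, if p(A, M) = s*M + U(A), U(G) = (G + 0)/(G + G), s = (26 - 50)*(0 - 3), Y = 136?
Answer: 4765/2 ≈ 2382.5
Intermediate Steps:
s = 72 (s = -24*(-3) = 72)
U(G) = ½ (U(G) = G/((2*G)) = G*(1/(2*G)) = ½)
p(A, M) = ½ + 72*M (p(A, M) = 72*M + ½ = ½ + 72*M)
p(Y, 63) - 1*2154 = (½ + 72*63) - 1*2154 = (½ + 4536) - 2154 = 9073/2 - 2154 = 4765/2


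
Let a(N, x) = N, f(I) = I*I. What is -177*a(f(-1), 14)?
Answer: -177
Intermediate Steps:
f(I) = I**2
-177*a(f(-1), 14) = -177*(-1)**2 = -177*1 = -177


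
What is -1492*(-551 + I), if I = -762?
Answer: 1958996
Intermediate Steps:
-1492*(-551 + I) = -1492*(-551 - 762) = -1492*(-1313) = 1958996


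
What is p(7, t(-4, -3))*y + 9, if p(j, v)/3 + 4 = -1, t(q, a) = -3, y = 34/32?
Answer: -111/16 ≈ -6.9375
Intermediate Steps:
y = 17/16 (y = 34*(1/32) = 17/16 ≈ 1.0625)
p(j, v) = -15 (p(j, v) = -12 + 3*(-1) = -12 - 3 = -15)
p(7, t(-4, -3))*y + 9 = -15*17/16 + 9 = -255/16 + 9 = -111/16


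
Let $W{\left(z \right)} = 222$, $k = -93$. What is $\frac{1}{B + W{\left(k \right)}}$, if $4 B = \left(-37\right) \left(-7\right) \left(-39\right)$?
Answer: $- \frac{4}{9213} \approx -0.00043417$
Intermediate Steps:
$B = - \frac{10101}{4}$ ($B = \frac{\left(-37\right) \left(-7\right) \left(-39\right)}{4} = \frac{259 \left(-39\right)}{4} = \frac{1}{4} \left(-10101\right) = - \frac{10101}{4} \approx -2525.3$)
$\frac{1}{B + W{\left(k \right)}} = \frac{1}{- \frac{10101}{4} + 222} = \frac{1}{- \frac{9213}{4}} = - \frac{4}{9213}$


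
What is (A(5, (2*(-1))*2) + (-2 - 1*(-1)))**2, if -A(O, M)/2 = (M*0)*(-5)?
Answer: 1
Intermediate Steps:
A(O, M) = 0 (A(O, M) = -2*M*0*(-5) = -0*(-5) = -2*0 = 0)
(A(5, (2*(-1))*2) + (-2 - 1*(-1)))**2 = (0 + (-2 - 1*(-1)))**2 = (0 + (-2 + 1))**2 = (0 - 1)**2 = (-1)**2 = 1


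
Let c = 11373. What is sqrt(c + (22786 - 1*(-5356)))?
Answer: sqrt(39515) ≈ 198.78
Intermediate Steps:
sqrt(c + (22786 - 1*(-5356))) = sqrt(11373 + (22786 - 1*(-5356))) = sqrt(11373 + (22786 + 5356)) = sqrt(11373 + 28142) = sqrt(39515)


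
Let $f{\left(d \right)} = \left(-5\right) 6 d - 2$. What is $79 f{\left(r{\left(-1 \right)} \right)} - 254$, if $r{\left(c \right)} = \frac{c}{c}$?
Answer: $-2782$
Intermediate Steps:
$r{\left(c \right)} = 1$
$f{\left(d \right)} = -2 - 30 d$ ($f{\left(d \right)} = - 30 d - 2 = -2 - 30 d$)
$79 f{\left(r{\left(-1 \right)} \right)} - 254 = 79 \left(-2 - 30\right) - 254 = 79 \left(-32\right) - 254 = -2528 - 254 = -2782$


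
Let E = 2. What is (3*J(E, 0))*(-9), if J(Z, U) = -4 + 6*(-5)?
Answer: 918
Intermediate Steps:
J(Z, U) = -34 (J(Z, U) = -4 - 30 = -34)
(3*J(E, 0))*(-9) = (3*(-34))*(-9) = -102*(-9) = 918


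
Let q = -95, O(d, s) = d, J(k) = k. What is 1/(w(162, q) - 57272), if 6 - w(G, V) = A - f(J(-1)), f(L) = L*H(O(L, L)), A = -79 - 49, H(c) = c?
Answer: -1/57137 ≈ -1.7502e-5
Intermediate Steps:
A = -128
f(L) = L**2 (f(L) = L*L = L**2)
w(G, V) = 135 (w(G, V) = 6 - (-128 - 1*(-1)**2) = 6 - (-128 - 1*1) = 6 - (-128 - 1) = 6 - 1*(-129) = 6 + 129 = 135)
1/(w(162, q) - 57272) = 1/(135 - 57272) = 1/(-57137) = -1/57137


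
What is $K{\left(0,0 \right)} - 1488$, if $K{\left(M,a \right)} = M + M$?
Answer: $-1488$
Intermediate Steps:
$K{\left(M,a \right)} = 2 M$
$K{\left(0,0 \right)} - 1488 = 2 \cdot 0 - 1488 = 0 - 1488 = -1488$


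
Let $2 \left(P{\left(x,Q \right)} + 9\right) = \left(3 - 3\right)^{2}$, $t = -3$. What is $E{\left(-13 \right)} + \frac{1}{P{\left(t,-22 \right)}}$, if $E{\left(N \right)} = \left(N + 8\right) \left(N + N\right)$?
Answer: $\frac{1169}{9} \approx 129.89$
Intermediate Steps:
$P{\left(x,Q \right)} = -9$ ($P{\left(x,Q \right)} = -9 + \frac{\left(3 - 3\right)^{2}}{2} = -9 + \frac{0^{2}}{2} = -9 + \frac{1}{2} \cdot 0 = -9 + 0 = -9$)
$E{\left(N \right)} = 2 N \left(8 + N\right)$ ($E{\left(N \right)} = \left(8 + N\right) 2 N = 2 N \left(8 + N\right)$)
$E{\left(-13 \right)} + \frac{1}{P{\left(t,-22 \right)}} = 2 \left(-13\right) \left(8 - 13\right) + \frac{1}{-9} = 2 \left(-13\right) \left(-5\right) - \frac{1}{9} = 130 - \frac{1}{9} = \frac{1169}{9}$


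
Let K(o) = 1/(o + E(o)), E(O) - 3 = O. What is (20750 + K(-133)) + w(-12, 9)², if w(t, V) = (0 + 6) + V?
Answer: 5516424/263 ≈ 20975.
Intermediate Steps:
E(O) = 3 + O
w(t, V) = 6 + V
K(o) = 1/(3 + 2*o) (K(o) = 1/(o + (3 + o)) = 1/(3 + 2*o))
(20750 + K(-133)) + w(-12, 9)² = (20750 + 1/(3 + 2*(-133))) + (6 + 9)² = (20750 + 1/(3 - 266)) + 15² = (20750 + 1/(-263)) + 225 = (20750 - 1/263) + 225 = 5457249/263 + 225 = 5516424/263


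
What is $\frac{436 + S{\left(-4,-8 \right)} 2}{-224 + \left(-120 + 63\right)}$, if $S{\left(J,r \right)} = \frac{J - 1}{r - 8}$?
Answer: $- \frac{3493}{2248} \approx -1.5538$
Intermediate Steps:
$S{\left(J,r \right)} = \frac{-1 + J}{-8 + r}$
$\frac{436 + S{\left(-4,-8 \right)} 2}{-224 + \left(-120 + 63\right)} = \frac{436 + \frac{-1 - 4}{-8 - 8} \cdot 2}{-224 + \left(-120 + 63\right)} = \frac{436 + \frac{1}{-16} \left(-5\right) 2}{-224 - 57} = \frac{436 + \left(- \frac{1}{16}\right) \left(-5\right) 2}{-281} = \left(436 + \frac{5}{16} \cdot 2\right) \left(- \frac{1}{281}\right) = \left(436 + \frac{5}{8}\right) \left(- \frac{1}{281}\right) = \frac{3493}{8} \left(- \frac{1}{281}\right) = - \frac{3493}{2248}$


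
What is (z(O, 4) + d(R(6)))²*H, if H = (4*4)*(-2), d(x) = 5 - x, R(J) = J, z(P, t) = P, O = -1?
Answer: -128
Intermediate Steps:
H = -32 (H = 16*(-2) = -32)
(z(O, 4) + d(R(6)))²*H = (-1 + (5 - 1*6))²*(-32) = (-1 + (5 - 6))²*(-32) = (-1 - 1)²*(-32) = (-2)²*(-32) = 4*(-32) = -128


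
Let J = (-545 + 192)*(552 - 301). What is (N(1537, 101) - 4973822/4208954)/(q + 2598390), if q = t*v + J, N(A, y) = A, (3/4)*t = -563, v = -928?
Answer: 9696282714/20243420934509 ≈ 0.00047898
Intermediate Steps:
t = -2252/3 (t = (4/3)*(-563) = -2252/3 ≈ -750.67)
J = -88603 (J = -353*251 = -88603)
q = 1824047/3 (q = -2252/3*(-928) - 88603 = 2089856/3 - 88603 = 1824047/3 ≈ 6.0802e+5)
(N(1537, 101) - 4973822/4208954)/(q + 2598390) = (1537 - 4973822/4208954)/(1824047/3 + 2598390) = (1537 - 4973822*1/4208954)/(9619217/3) = (1537 - 2486911/2104477)*(3/9619217) = (3232094238/2104477)*(3/9619217) = 9696282714/20243420934509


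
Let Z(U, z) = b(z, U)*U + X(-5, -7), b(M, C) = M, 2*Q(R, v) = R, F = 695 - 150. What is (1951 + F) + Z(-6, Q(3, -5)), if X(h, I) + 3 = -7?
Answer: 2477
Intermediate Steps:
F = 545
Q(R, v) = R/2
X(h, I) = -10 (X(h, I) = -3 - 7 = -10)
Z(U, z) = -10 + U*z (Z(U, z) = z*U - 10 = U*z - 10 = -10 + U*z)
(1951 + F) + Z(-6, Q(3, -5)) = (1951 + 545) + (-10 - 3*3) = 2496 + (-10 - 6*3/2) = 2496 + (-10 - 9) = 2496 - 19 = 2477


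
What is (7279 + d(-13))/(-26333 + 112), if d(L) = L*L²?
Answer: -5082/26221 ≈ -0.19381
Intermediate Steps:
d(L) = L³
(7279 + d(-13))/(-26333 + 112) = (7279 + (-13)³)/(-26333 + 112) = (7279 - 2197)/(-26221) = 5082*(-1/26221) = -5082/26221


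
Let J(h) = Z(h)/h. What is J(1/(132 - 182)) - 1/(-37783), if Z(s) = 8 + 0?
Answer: -15113199/37783 ≈ -400.00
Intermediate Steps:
Z(s) = 8
J(h) = 8/h
J(1/(132 - 182)) - 1/(-37783) = 8/(1/(132 - 182)) - 1/(-37783) = 8/(1/(-50)) - 1*(-1/37783) = 8/(-1/50) + 1/37783 = 8*(-50) + 1/37783 = -400 + 1/37783 = -15113199/37783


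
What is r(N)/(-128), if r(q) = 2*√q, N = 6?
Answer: -√6/64 ≈ -0.038273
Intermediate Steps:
r(N)/(-128) = (2*√6)/(-128) = (2*√6)*(-1/128) = -√6/64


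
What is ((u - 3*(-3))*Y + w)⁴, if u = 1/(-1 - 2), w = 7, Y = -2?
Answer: 923521/81 ≈ 11402.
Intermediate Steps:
u = -⅓ (u = 1/(-3) = -⅓ ≈ -0.33333)
((u - 3*(-3))*Y + w)⁴ = ((-⅓ - 3*(-3))*(-2) + 7)⁴ = ((-⅓ + 9)*(-2) + 7)⁴ = ((26/3)*(-2) + 7)⁴ = (-52/3 + 7)⁴ = (-31/3)⁴ = 923521/81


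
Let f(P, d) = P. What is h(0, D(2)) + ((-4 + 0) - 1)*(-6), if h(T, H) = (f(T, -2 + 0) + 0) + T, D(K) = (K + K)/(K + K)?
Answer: 30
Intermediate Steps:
D(K) = 1 (D(K) = (2*K)/((2*K)) = (2*K)*(1/(2*K)) = 1)
h(T, H) = 2*T (h(T, H) = (T + 0) + T = T + T = 2*T)
h(0, D(2)) + ((-4 + 0) - 1)*(-6) = 2*0 + ((-4 + 0) - 1)*(-6) = 0 + (-4 - 1)*(-6) = 0 - 5*(-6) = 0 + 30 = 30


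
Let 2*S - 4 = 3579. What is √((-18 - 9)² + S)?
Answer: 71*√2/2 ≈ 50.205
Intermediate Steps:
S = 3583/2 (S = 2 + (½)*3579 = 2 + 3579/2 = 3583/2 ≈ 1791.5)
√((-18 - 9)² + S) = √((-18 - 9)² + 3583/2) = √((-27)² + 3583/2) = √(729 + 3583/2) = √(5041/2) = 71*√2/2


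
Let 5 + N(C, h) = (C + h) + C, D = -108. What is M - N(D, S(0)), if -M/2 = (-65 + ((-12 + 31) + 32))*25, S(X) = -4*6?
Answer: 945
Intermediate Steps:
S(X) = -24
N(C, h) = -5 + h + 2*C (N(C, h) = -5 + ((C + h) + C) = -5 + (h + 2*C) = -5 + h + 2*C)
M = 700 (M = -2*(-65 + ((-12 + 31) + 32))*25 = -2*(-65 + (19 + 32))*25 = -2*(-65 + 51)*25 = -(-28)*25 = -2*(-350) = 700)
M - N(D, S(0)) = 700 - (-5 - 24 + 2*(-108)) = 700 - (-5 - 24 - 216) = 700 - 1*(-245) = 700 + 245 = 945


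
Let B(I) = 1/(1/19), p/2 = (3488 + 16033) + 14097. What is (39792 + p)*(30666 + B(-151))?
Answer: 3284154180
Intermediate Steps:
p = 67236 (p = 2*((3488 + 16033) + 14097) = 2*(19521 + 14097) = 2*33618 = 67236)
B(I) = 19 (B(I) = 1/(1/19) = 19)
(39792 + p)*(30666 + B(-151)) = (39792 + 67236)*(30666 + 19) = 107028*30685 = 3284154180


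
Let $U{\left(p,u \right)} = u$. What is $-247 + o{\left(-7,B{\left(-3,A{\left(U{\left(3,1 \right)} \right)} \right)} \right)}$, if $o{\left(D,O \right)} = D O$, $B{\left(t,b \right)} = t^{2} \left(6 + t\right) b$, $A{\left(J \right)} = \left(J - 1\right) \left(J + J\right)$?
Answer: $-247$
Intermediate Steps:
$A{\left(J \right)} = 2 J \left(-1 + J\right)$ ($A{\left(J \right)} = \left(-1 + J\right) 2 J = 2 J \left(-1 + J\right)$)
$B{\left(t,b \right)} = b t^{2} \left(6 + t\right)$ ($B{\left(t,b \right)} = t^{2} b \left(6 + t\right) = b t^{2} \left(6 + t\right)$)
$-247 + o{\left(-7,B{\left(-3,A{\left(U{\left(3,1 \right)} \right)} \right)} \right)} = -247 - 7 \cdot 2 \cdot 1 \left(-1 + 1\right) \left(-3\right)^{2} \left(6 - 3\right) = -247 - 7 \cdot 2 \cdot 1 \cdot 0 \cdot 9 \cdot 3 = -247 - 7 \cdot 0 \cdot 9 \cdot 3 = -247 - 0 = -247 + 0 = -247$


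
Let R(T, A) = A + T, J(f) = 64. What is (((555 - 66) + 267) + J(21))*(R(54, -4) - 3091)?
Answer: -2493620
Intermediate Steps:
(((555 - 66) + 267) + J(21))*(R(54, -4) - 3091) = (((555 - 66) + 267) + 64)*((-4 + 54) - 3091) = ((489 + 267) + 64)*(50 - 3091) = (756 + 64)*(-3041) = 820*(-3041) = -2493620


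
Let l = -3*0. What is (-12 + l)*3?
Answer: -36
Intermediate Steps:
l = 0
(-12 + l)*3 = (-12 + 0)*3 = -12*3 = -36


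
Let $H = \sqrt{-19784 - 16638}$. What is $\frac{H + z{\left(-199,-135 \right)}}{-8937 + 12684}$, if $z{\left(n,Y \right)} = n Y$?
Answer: $\frac{8955}{1249} + \frac{i \sqrt{36422}}{3747} \approx 7.1697 + 0.050933 i$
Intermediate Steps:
$H = i \sqrt{36422}$ ($H = \sqrt{-36422} = i \sqrt{36422} \approx 190.85 i$)
$z{\left(n,Y \right)} = Y n$
$\frac{H + z{\left(-199,-135 \right)}}{-8937 + 12684} = \frac{i \sqrt{36422} - -26865}{-8937 + 12684} = \frac{i \sqrt{36422} + 26865}{3747} = \left(26865 + i \sqrt{36422}\right) \frac{1}{3747} = \frac{8955}{1249} + \frac{i \sqrt{36422}}{3747}$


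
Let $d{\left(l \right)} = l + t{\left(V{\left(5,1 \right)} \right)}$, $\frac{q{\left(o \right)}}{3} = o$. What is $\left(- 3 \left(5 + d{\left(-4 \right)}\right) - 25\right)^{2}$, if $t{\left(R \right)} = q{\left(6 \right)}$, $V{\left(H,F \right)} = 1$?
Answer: $6724$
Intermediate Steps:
$q{\left(o \right)} = 3 o$
$t{\left(R \right)} = 18$ ($t{\left(R \right)} = 3 \cdot 6 = 18$)
$d{\left(l \right)} = 18 + l$ ($d{\left(l \right)} = l + 18 = 18 + l$)
$\left(- 3 \left(5 + d{\left(-4 \right)}\right) - 25\right)^{2} = \left(- 3 \left(5 + \left(18 - 4\right)\right) - 25\right)^{2} = \left(- 3 \left(5 + 14\right) - 25\right)^{2} = \left(\left(-3\right) 19 - 25\right)^{2} = \left(-57 - 25\right)^{2} = \left(-82\right)^{2} = 6724$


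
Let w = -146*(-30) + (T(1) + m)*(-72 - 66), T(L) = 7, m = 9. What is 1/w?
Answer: 1/2172 ≈ 0.00046040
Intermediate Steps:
w = 2172 (w = -146*(-30) + (7 + 9)*(-72 - 66) = 4380 + 16*(-138) = 4380 - 2208 = 2172)
1/w = 1/2172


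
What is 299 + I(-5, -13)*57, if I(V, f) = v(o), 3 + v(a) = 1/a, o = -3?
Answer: 109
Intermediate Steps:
v(a) = -3 + 1/a
I(V, f) = -10/3 (I(V, f) = -3 + 1/(-3) = -3 - 1/3 = -10/3)
299 + I(-5, -13)*57 = 299 - 10/3*57 = 299 - 190 = 109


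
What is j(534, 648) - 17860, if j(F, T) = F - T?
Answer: -17974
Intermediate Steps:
j(534, 648) - 17860 = (534 - 1*648) - 17860 = (534 - 648) - 17860 = -114 - 17860 = -17974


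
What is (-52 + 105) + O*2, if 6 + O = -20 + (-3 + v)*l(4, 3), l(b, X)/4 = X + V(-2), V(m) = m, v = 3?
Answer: 1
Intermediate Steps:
l(b, X) = -8 + 4*X (l(b, X) = 4*(X - 2) = 4*(-2 + X) = -8 + 4*X)
O = -26 (O = -6 + (-20 + (-3 + 3)*(-8 + 4*3)) = -6 + (-20 + 0*(-8 + 12)) = -6 + (-20 + 0*4) = -6 + (-20 + 0) = -6 - 20 = -26)
(-52 + 105) + O*2 = (-52 + 105) - 26*2 = 53 - 52 = 1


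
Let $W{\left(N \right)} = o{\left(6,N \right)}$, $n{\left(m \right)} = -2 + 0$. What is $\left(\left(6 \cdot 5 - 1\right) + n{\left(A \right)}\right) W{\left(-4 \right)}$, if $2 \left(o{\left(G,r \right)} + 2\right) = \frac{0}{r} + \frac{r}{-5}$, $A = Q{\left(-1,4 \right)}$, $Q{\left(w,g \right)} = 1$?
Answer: $- \frac{216}{5} \approx -43.2$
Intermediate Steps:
$A = 1$
$n{\left(m \right)} = -2$
$o{\left(G,r \right)} = -2 - \frac{r}{10}$ ($o{\left(G,r \right)} = -2 + \frac{\frac{0}{r} + \frac{r}{-5}}{2} = -2 + \frac{0 + r \left(- \frac{1}{5}\right)}{2} = -2 + \frac{0 - \frac{r}{5}}{2} = -2 + \frac{\left(- \frac{1}{5}\right) r}{2} = -2 - \frac{r}{10}$)
$W{\left(N \right)} = -2 - \frac{N}{10}$
$\left(\left(6 \cdot 5 - 1\right) + n{\left(A \right)}\right) W{\left(-4 \right)} = \left(\left(6 \cdot 5 - 1\right) - 2\right) \left(-2 - - \frac{2}{5}\right) = \left(\left(30 - 1\right) - 2\right) \left(-2 + \frac{2}{5}\right) = \left(29 - 2\right) \left(- \frac{8}{5}\right) = 27 \left(- \frac{8}{5}\right) = - \frac{216}{5}$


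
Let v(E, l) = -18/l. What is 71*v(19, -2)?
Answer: 639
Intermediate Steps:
71*v(19, -2) = 71*(-18/(-2)) = 71*(-18*(-½)) = 71*9 = 639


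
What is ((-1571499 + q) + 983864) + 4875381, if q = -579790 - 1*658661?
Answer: 3049295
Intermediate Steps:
q = -1238451 (q = -579790 - 658661 = -1238451)
((-1571499 + q) + 983864) + 4875381 = ((-1571499 - 1238451) + 983864) + 4875381 = (-2809950 + 983864) + 4875381 = -1826086 + 4875381 = 3049295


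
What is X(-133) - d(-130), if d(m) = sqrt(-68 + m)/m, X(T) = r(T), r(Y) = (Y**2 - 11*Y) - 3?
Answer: 19149 + 3*I*sqrt(22)/130 ≈ 19149.0 + 0.10824*I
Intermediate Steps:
r(Y) = -3 + Y**2 - 11*Y
X(T) = -3 + T**2 - 11*T
d(m) = sqrt(-68 + m)/m
X(-133) - d(-130) = (-3 + (-133)**2 - 11*(-133)) - sqrt(-68 - 130)/(-130) = (-3 + 17689 + 1463) - (-1)*sqrt(-198)/130 = 19149 - (-1)*3*I*sqrt(22)/130 = 19149 - (-3)*I*sqrt(22)/130 = 19149 + 3*I*sqrt(22)/130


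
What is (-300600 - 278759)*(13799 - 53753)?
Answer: 23147709486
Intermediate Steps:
(-300600 - 278759)*(13799 - 53753) = -579359*(-39954) = 23147709486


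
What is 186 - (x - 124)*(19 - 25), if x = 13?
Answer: -480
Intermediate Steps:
186 - (x - 124)*(19 - 25) = 186 - (13 - 124)*(19 - 25) = 186 - (-111)*(-6) = 186 - 1*666 = 186 - 666 = -480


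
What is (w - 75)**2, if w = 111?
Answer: 1296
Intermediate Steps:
(w - 75)**2 = (111 - 75)**2 = 36**2 = 1296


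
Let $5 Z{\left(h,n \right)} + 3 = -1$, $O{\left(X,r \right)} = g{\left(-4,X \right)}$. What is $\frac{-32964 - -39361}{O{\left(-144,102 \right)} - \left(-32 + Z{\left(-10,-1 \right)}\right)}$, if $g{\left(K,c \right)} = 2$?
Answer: $\frac{31985}{174} \approx 183.82$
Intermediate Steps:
$O{\left(X,r \right)} = 2$
$Z{\left(h,n \right)} = - \frac{4}{5}$ ($Z{\left(h,n \right)} = - \frac{3}{5} + \frac{1}{5} \left(-1\right) = - \frac{3}{5} - \frac{1}{5} = - \frac{4}{5}$)
$\frac{-32964 - -39361}{O{\left(-144,102 \right)} - \left(-32 + Z{\left(-10,-1 \right)}\right)} = \frac{-32964 - -39361}{2 - \left(-32 - \frac{4}{5}\right)} = \frac{-32964 + 39361}{2 - - \frac{164}{5}} = \frac{6397}{2 + \frac{164}{5}} = \frac{6397}{\frac{174}{5}} = 6397 \cdot \frac{5}{174} = \frac{31985}{174}$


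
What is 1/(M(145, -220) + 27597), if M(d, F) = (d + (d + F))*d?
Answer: 1/37747 ≈ 2.6492e-5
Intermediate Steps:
M(d, F) = d*(F + 2*d) (M(d, F) = (d + (F + d))*d = (F + 2*d)*d = d*(F + 2*d))
1/(M(145, -220) + 27597) = 1/(145*(-220 + 2*145) + 27597) = 1/(145*(-220 + 290) + 27597) = 1/(145*70 + 27597) = 1/(10150 + 27597) = 1/37747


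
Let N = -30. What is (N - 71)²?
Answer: 10201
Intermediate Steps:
(N - 71)² = (-30 - 71)² = (-101)² = 10201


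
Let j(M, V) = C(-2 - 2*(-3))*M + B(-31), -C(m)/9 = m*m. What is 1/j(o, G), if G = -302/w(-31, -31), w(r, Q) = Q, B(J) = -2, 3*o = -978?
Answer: 1/46942 ≈ 2.1303e-5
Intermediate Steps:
o = -326 (o = (1/3)*(-978) = -326)
C(m) = -9*m**2 (C(m) = -9*m*m = -9*m**2)
G = 302/31 (G = -302/(-31) = -302*(-1/31) = 302/31 ≈ 9.7419)
j(M, V) = -2 - 144*M (j(M, V) = (-9*(-2 - 2*(-3))**2)*M - 2 = (-9*(-2 + 6)**2)*M - 2 = (-9*4**2)*M - 2 = (-9*16)*M - 2 = -144*M - 2 = -2 - 144*M)
1/j(o, G) = 1/(-2 - 144*(-326)) = 1/(-2 + 46944) = 1/46942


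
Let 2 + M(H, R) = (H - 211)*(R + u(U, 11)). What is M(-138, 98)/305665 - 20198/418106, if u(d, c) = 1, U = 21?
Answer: -10310319144/63900185245 ≈ -0.16135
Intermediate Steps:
M(H, R) = -2 + (1 + R)*(-211 + H) (M(H, R) = -2 + (H - 211)*(R + 1) = -2 + (-211 + H)*(1 + R) = -2 + (1 + R)*(-211 + H))
M(-138, 98)/305665 - 20198/418106 = (-213 - 138 - 211*98 - 138*98)/305665 - 20198/418106 = (-213 - 138 - 20678 - 13524)*(1/305665) - 20198*1/418106 = -34553*1/305665 - 10099/209053 = -34553/305665 - 10099/209053 = -10310319144/63900185245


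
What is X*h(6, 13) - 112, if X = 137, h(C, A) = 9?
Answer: 1121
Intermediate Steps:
X*h(6, 13) - 112 = 137*9 - 112 = 1233 - 112 = 1121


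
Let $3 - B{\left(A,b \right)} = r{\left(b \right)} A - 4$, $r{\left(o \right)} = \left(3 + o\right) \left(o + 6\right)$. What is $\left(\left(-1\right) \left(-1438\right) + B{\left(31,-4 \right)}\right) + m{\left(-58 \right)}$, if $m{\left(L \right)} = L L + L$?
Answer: $4813$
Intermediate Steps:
$m{\left(L \right)} = L + L^{2}$ ($m{\left(L \right)} = L^{2} + L = L + L^{2}$)
$r{\left(o \right)} = \left(3 + o\right) \left(6 + o\right)$
$B{\left(A,b \right)} = 7 - A \left(18 + b^{2} + 9 b\right)$ ($B{\left(A,b \right)} = 3 - \left(\left(18 + b^{2} + 9 b\right) A - 4\right) = 3 - \left(A \left(18 + b^{2} + 9 b\right) - 4\right) = 3 - \left(-4 + A \left(18 + b^{2} + 9 b\right)\right) = 7 - A \left(18 + b^{2} + 9 b\right)$)
$\left(\left(-1\right) \left(-1438\right) + B{\left(31,-4 \right)}\right) + m{\left(-58 \right)} = \left(\left(-1\right) \left(-1438\right) - \left(-7 + 31 \left(18 + \left(-4\right)^{2} + 9 \left(-4\right)\right)\right)\right) - 58 \left(1 - 58\right) = \left(1438 - \left(-7 + 31 \left(18 + 16 - 36\right)\right)\right) - -3306 = \left(1438 - \left(-7 + 31 \left(-2\right)\right)\right) + 3306 = \left(1438 + \left(7 + 62\right)\right) + 3306 = \left(1438 + 69\right) + 3306 = 1507 + 3306 = 4813$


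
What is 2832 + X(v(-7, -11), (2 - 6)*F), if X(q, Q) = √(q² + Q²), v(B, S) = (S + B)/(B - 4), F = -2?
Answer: 2832 + 2*√2017/11 ≈ 2840.2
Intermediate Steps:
v(B, S) = (B + S)/(-4 + B)
X(q, Q) = √(Q² + q²)
2832 + X(v(-7, -11), (2 - 6)*F) = 2832 + √(((2 - 6)*(-2))² + ((-7 - 11)/(-4 - 7))²) = 2832 + √((-4*(-2))² + (-18/(-11))²) = 2832 + √(8² + (-1/11*(-18))²) = 2832 + √(64 + (18/11)²) = 2832 + √(64 + 324/121) = 2832 + √(8068/121) = 2832 + 2*√2017/11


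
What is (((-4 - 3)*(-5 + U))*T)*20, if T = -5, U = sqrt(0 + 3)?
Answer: -3500 + 700*sqrt(3) ≈ -2287.6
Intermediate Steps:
U = sqrt(3) ≈ 1.7320
(((-4 - 3)*(-5 + U))*T)*20 = (((-4 - 3)*(-5 + sqrt(3)))*(-5))*20 = (-7*(-5 + sqrt(3))*(-5))*20 = ((35 - 7*sqrt(3))*(-5))*20 = (-175 + 35*sqrt(3))*20 = -3500 + 700*sqrt(3)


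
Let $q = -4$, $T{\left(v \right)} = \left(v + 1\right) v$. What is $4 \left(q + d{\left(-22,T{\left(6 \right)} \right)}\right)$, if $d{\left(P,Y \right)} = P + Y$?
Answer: $64$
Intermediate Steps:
$T{\left(v \right)} = v \left(1 + v\right)$ ($T{\left(v \right)} = \left(1 + v\right) v = v \left(1 + v\right)$)
$4 \left(q + d{\left(-22,T{\left(6 \right)} \right)}\right) = 4 \left(-4 - \left(22 - 6 \left(1 + 6\right)\right)\right) = 4 \left(-4 + \left(-22 + 6 \cdot 7\right)\right) = 4 \left(-4 + \left(-22 + 42\right)\right) = 4 \left(-4 + 20\right) = 4 \cdot 16 = 64$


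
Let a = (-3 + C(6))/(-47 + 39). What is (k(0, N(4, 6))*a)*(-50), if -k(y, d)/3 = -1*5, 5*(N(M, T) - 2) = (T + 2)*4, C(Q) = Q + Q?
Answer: 3375/4 ≈ 843.75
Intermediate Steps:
C(Q) = 2*Q
N(M, T) = 18/5 + 4*T/5 (N(M, T) = 2 + ((T + 2)*4)/5 = 2 + ((2 + T)*4)/5 = 2 + (8 + 4*T)/5 = 2 + (8/5 + 4*T/5) = 18/5 + 4*T/5)
k(y, d) = 15 (k(y, d) = -(-3)*5 = -3*(-5) = 15)
a = -9/8 (a = (-3 + 2*6)/(-47 + 39) = (-3 + 12)/(-8) = 9*(-⅛) = -9/8 ≈ -1.1250)
(k(0, N(4, 6))*a)*(-50) = (15*(-9/8))*(-50) = -135/8*(-50) = 3375/4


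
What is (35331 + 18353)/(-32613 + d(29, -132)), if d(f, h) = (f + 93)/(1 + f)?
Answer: -402630/244567 ≈ -1.6463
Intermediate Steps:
d(f, h) = (93 + f)/(1 + f)
(35331 + 18353)/(-32613 + d(29, -132)) = (35331 + 18353)/(-32613 + (93 + 29)/(1 + 29)) = 53684/(-32613 + 122/30) = 53684/(-32613 + (1/30)*122) = 53684/(-32613 + 61/15) = 53684/(-489134/15) = 53684*(-15/489134) = -402630/244567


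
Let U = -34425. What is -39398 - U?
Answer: -4973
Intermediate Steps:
-39398 - U = -39398 - 1*(-34425) = -39398 + 34425 = -4973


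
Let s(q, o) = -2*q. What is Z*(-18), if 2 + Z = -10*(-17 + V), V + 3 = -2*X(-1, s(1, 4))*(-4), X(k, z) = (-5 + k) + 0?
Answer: -12204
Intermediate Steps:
X(k, z) = -5 + k
V = -51 (V = -3 - 2*(-5 - 1)*(-4) = -3 - 2*(-6)*(-4) = -3 + 12*(-4) = -3 - 48 = -51)
Z = 678 (Z = -2 - 10*(-17 - 51) = -2 - 10*(-68) = -2 + 680 = 678)
Z*(-18) = 678*(-18) = -12204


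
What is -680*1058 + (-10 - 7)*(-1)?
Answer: -719423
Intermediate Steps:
-680*1058 + (-10 - 7)*(-1) = -719440 - 17*(-1) = -719440 + 17 = -719423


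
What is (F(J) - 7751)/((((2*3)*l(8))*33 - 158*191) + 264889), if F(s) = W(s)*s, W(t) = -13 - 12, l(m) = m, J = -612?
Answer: 7549/236295 ≈ 0.031947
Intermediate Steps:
W(t) = -25
F(s) = -25*s
(F(J) - 7751)/((((2*3)*l(8))*33 - 158*191) + 264889) = (-25*(-612) - 7751)/((((2*3)*8)*33 - 158*191) + 264889) = (15300 - 7751)/(((6*8)*33 - 30178) + 264889) = 7549/((48*33 - 30178) + 264889) = 7549/((1584 - 30178) + 264889) = 7549/(-28594 + 264889) = 7549/236295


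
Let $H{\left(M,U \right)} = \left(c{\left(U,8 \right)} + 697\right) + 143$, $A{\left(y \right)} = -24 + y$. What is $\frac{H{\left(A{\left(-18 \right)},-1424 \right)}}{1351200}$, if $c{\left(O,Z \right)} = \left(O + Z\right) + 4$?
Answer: $- \frac{143}{337800} \approx -0.00042333$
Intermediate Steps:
$c{\left(O,Z \right)} = 4 + O + Z$
$H{\left(M,U \right)} = 852 + U$ ($H{\left(M,U \right)} = \left(\left(4 + U + 8\right) + 697\right) + 143 = \left(\left(12 + U\right) + 697\right) + 143 = \left(709 + U\right) + 143 = 852 + U$)
$\frac{H{\left(A{\left(-18 \right)},-1424 \right)}}{1351200} = \frac{852 - 1424}{1351200} = \left(-572\right) \frac{1}{1351200} = - \frac{143}{337800}$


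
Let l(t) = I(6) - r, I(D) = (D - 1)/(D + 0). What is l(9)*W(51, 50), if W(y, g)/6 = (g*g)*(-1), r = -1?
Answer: -27500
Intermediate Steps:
I(D) = (-1 + D)/D
l(t) = 11/6 (l(t) = (-1 + 6)/6 - 1*(-1) = (1/6)*5 + 1 = 5/6 + 1 = 11/6)
W(y, g) = -6*g**2 (W(y, g) = 6*((g*g)*(-1)) = 6*(g**2*(-1)) = 6*(-g**2) = -6*g**2)
l(9)*W(51, 50) = 11*(-6*50**2)/6 = 11*(-6*2500)/6 = (11/6)*(-15000) = -27500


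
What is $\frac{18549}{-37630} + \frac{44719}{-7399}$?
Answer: $- \frac{1820020021}{278424370} \approx -6.5369$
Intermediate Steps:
$\frac{18549}{-37630} + \frac{44719}{-7399} = 18549 \left(- \frac{1}{37630}\right) + 44719 \left(- \frac{1}{7399}\right) = - \frac{18549}{37630} - \frac{44719}{7399} = - \frac{1820020021}{278424370}$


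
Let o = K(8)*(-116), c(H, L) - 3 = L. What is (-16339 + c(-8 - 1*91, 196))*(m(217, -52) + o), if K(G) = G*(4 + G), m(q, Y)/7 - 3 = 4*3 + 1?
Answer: 177927360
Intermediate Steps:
c(H, L) = 3 + L
m(q, Y) = 112 (m(q, Y) = 21 + 7*(4*3 + 1) = 21 + 7*(12 + 1) = 21 + 7*13 = 21 + 91 = 112)
o = -11136 (o = (8*(4 + 8))*(-116) = (8*12)*(-116) = 96*(-116) = -11136)
(-16339 + c(-8 - 1*91, 196))*(m(217, -52) + o) = (-16339 + (3 + 196))*(112 - 11136) = (-16339 + 199)*(-11024) = -16140*(-11024) = 177927360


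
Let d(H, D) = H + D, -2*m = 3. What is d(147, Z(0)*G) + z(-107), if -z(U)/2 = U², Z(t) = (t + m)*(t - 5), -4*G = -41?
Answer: -181393/8 ≈ -22674.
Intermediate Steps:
m = -3/2 (m = -½*3 = -3/2 ≈ -1.5000)
G = 41/4 (G = -¼*(-41) = 41/4 ≈ 10.250)
Z(t) = (-5 + t)*(-3/2 + t) (Z(t) = (t - 3/2)*(t - 5) = (-3/2 + t)*(-5 + t) = (-5 + t)*(-3/2 + t))
z(U) = -2*U²
d(H, D) = D + H
d(147, Z(0)*G) + z(-107) = ((15/2 + 0² - 13/2*0)*(41/4) + 147) - 2*(-107)² = ((15/2 + 0 + 0)*(41/4) + 147) - 2*11449 = ((15/2)*(41/4) + 147) - 22898 = (615/8 + 147) - 22898 = 1791/8 - 22898 = -181393/8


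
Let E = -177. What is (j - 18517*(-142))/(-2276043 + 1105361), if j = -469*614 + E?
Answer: -2341271/1170682 ≈ -1.9999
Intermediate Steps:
j = -288143 (j = -469*614 - 177 = -287966 - 177 = -288143)
(j - 18517*(-142))/(-2276043 + 1105361) = (-288143 - 18517*(-142))/(-2276043 + 1105361) = (-288143 + 2629414)/(-1170682) = 2341271*(-1/1170682) = -2341271/1170682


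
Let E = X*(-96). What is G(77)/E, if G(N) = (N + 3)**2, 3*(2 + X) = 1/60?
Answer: 12000/359 ≈ 33.426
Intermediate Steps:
X = -359/180 (X = -2 + (1/3)/60 = -2 + (1/3)*(1/60) = -2 + 1/180 = -359/180 ≈ -1.9944)
G(N) = (3 + N)**2
E = 2872/15 (E = -359/180*(-96) = 2872/15 ≈ 191.47)
G(77)/E = (3 + 77)**2/(2872/15) = 80**2*(15/2872) = 6400*(15/2872) = 12000/359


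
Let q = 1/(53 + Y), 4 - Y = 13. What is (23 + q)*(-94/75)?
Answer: -47611/1650 ≈ -28.855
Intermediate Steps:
Y = -9 (Y = 4 - 1*13 = 4 - 13 = -9)
q = 1/44 (q = 1/(53 - 9) = 1/44 ≈ 0.022727)
(23 + q)*(-94/75) = (23 + 1/44)*(-94/75) = 1013*(-94*1/75)/44 = (1013/44)*(-94/75) = -47611/1650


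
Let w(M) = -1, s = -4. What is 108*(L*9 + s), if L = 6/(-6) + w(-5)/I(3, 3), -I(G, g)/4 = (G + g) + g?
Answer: -1377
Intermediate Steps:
I(G, g) = -8*g - 4*G (I(G, g) = -4*((G + g) + g) = -4*(G + 2*g) = -8*g - 4*G)
L = -35/36 (L = 6/(-6) - 1/(-8*3 - 4*3) = 6*(-⅙) - 1/(-24 - 12) = -1 - 1/(-36) = -1 - 1*(-1/36) = -1 + 1/36 = -35/36 ≈ -0.97222)
108*(L*9 + s) = 108*(-35/36*9 - 4) = 108*(-35/4 - 4) = 108*(-51/4) = -1377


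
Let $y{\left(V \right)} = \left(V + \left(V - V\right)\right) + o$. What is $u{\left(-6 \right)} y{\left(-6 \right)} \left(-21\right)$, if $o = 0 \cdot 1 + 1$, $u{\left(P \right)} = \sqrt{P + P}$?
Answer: $210 i \sqrt{3} \approx 363.73 i$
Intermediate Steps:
$u{\left(P \right)} = \sqrt{2} \sqrt{P}$ ($u{\left(P \right)} = \sqrt{2 P} = \sqrt{2} \sqrt{P}$)
$o = 1$ ($o = 0 + 1 = 1$)
$y{\left(V \right)} = 1 + V$ ($y{\left(V \right)} = \left(V + \left(V - V\right)\right) + 1 = \left(V + 0\right) + 1 = V + 1 = 1 + V$)
$u{\left(-6 \right)} y{\left(-6 \right)} \left(-21\right) = \sqrt{2} \sqrt{-6} \left(1 - 6\right) \left(-21\right) = \sqrt{2} i \sqrt{6} \left(-5\right) \left(-21\right) = 2 i \sqrt{3} \left(-5\right) \left(-21\right) = - 10 i \sqrt{3} \left(-21\right) = 210 i \sqrt{3}$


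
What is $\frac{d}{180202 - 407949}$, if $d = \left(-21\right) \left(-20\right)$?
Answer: $- \frac{420}{227747} \approx -0.0018442$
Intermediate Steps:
$d = 420$
$\frac{d}{180202 - 407949} = \frac{420}{180202 - 407949} = \frac{420}{-227747} = 420 \left(- \frac{1}{227747}\right) = - \frac{420}{227747}$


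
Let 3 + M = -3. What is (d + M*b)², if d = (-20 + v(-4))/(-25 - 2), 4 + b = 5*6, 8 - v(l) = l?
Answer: 17673616/729 ≈ 24244.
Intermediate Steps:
M = -6 (M = -3 - 3 = -6)
v(l) = 8 - l
b = 26 (b = -4 + 5*6 = -4 + 30 = 26)
d = 8/27 (d = (-20 + (8 - 1*(-4)))/(-25 - 2) = (-20 + (8 + 4))/(-27) = (-20 + 12)*(-1/27) = -8*(-1/27) = 8/27 ≈ 0.29630)
(d + M*b)² = (8/27 - 6*26)² = (8/27 - 156)² = (-4204/27)² = 17673616/729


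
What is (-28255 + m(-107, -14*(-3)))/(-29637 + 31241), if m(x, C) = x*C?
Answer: -32749/1604 ≈ -20.417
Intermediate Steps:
m(x, C) = C*x
(-28255 + m(-107, -14*(-3)))/(-29637 + 31241) = (-28255 - 14*(-3)*(-107))/(-29637 + 31241) = (-28255 + 42*(-107))/1604 = (-28255 - 4494)*(1/1604) = -32749*1/1604 = -32749/1604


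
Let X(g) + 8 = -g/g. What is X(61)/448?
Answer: -9/448 ≈ -0.020089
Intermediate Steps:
X(g) = -9 (X(g) = -8 - g/g = -8 - 1*1 = -8 - 1 = -9)
X(61)/448 = -9/448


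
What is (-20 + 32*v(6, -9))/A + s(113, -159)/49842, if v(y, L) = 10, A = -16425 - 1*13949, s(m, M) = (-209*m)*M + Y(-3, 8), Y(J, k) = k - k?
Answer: 19007090987/252316818 ≈ 75.330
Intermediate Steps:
Y(J, k) = 0
s(m, M) = -209*M*m (s(m, M) = (-209*m)*M + 0 = -209*M*m + 0 = -209*M*m)
A = -30374 (A = -16425 - 13949 = -30374)
(-20 + 32*v(6, -9))/A + s(113, -159)/49842 = (-20 + 32*10)/(-30374) - 209*(-159)*113/49842 = (-20 + 320)*(-1/30374) + 3755103*(1/49842) = 300*(-1/30374) + 1251701/16614 = -150/15187 + 1251701/16614 = 19007090987/252316818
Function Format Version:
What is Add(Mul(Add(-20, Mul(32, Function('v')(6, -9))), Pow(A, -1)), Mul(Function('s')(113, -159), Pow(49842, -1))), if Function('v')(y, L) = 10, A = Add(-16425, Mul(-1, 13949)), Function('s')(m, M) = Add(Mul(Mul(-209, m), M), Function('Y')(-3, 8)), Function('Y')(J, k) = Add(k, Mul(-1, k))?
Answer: Rational(19007090987, 252316818) ≈ 75.330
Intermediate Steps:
Function('Y')(J, k) = 0
Function('s')(m, M) = Mul(-209, M, m) (Function('s')(m, M) = Add(Mul(Mul(-209, m), M), 0) = Add(Mul(-209, M, m), 0) = Mul(-209, M, m))
A = -30374 (A = Add(-16425, -13949) = -30374)
Add(Mul(Add(-20, Mul(32, Function('v')(6, -9))), Pow(A, -1)), Mul(Function('s')(113, -159), Pow(49842, -1))) = Add(Mul(Add(-20, Mul(32, 10)), Pow(-30374, -1)), Mul(Mul(-209, -159, 113), Pow(49842, -1))) = Add(Mul(Add(-20, 320), Rational(-1, 30374)), Mul(3755103, Rational(1, 49842))) = Add(Mul(300, Rational(-1, 30374)), Rational(1251701, 16614)) = Add(Rational(-150, 15187), Rational(1251701, 16614)) = Rational(19007090987, 252316818)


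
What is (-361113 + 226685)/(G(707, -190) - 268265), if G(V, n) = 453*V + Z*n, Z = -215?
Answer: -33607/23214 ≈ -1.4477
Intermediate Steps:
G(V, n) = -215*n + 453*V (G(V, n) = 453*V - 215*n = -215*n + 453*V)
(-361113 + 226685)/(G(707, -190) - 268265) = (-361113 + 226685)/((-215*(-190) + 453*707) - 268265) = -134428/((40850 + 320271) - 268265) = -134428/(361121 - 268265) = -134428/92856 = -134428*1/92856 = -33607/23214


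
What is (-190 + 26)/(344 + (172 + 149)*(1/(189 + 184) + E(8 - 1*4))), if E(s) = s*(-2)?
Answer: 61172/829231 ≈ 0.073770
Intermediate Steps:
E(s) = -2*s
(-190 + 26)/(344 + (172 + 149)*(1/(189 + 184) + E(8 - 1*4))) = (-190 + 26)/(344 + (172 + 149)*(1/(189 + 184) - 2*(8 - 1*4))) = -164/(344 + 321*(1/373 - 2*(8 - 4))) = -164/(344 + 321*(1/373 - 2*4)) = -164/(344 + 321*(1/373 - 8)) = -164/(344 + 321*(-2983/373)) = -164/(344 - 957543/373) = -164/(-829231/373) = -164*(-373/829231) = 61172/829231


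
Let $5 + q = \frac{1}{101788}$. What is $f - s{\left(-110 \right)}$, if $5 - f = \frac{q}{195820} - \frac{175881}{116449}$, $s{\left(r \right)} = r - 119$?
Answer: $\frac{23766850556554397}{100916354748080} \approx 235.51$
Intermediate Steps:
$s{\left(r \right)} = -119 + r$
$q = - \frac{508939}{101788}$ ($q = -5 + \frac{1}{101788} = - \frac{508939}{101788} \approx -5.0$)
$f = \frac{657005319244077}{100916354748080}$ ($f = 5 - \left(- \frac{508939}{101788 \cdot 195820} - \frac{175881}{116449}\right) = 5 - \left(\left(- \frac{508939}{101788}\right) \frac{1}{195820} - \frac{7647}{5063}\right) = 5 - \left(- \frac{508939}{19932126160} - \frac{7647}{5063}\right) = 5 - - \frac{152423545503677}{100916354748080} = 5 + \frac{152423545503677}{100916354748080} = \frac{657005319244077}{100916354748080} \approx 6.5104$)
$f - s{\left(-110 \right)} = \frac{657005319244077}{100916354748080} - \left(-119 - 110\right) = \frac{657005319244077}{100916354748080} - -229 = \frac{657005319244077}{100916354748080} + 229 = \frac{23766850556554397}{100916354748080}$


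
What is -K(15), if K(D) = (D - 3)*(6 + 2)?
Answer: -96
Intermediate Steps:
K(D) = -24 + 8*D (K(D) = (-3 + D)*8 = -24 + 8*D)
-K(15) = -(-24 + 8*15) = -(-24 + 120) = -1*96 = -96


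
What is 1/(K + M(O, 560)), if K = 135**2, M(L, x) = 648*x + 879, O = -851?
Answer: 1/381984 ≈ 2.6179e-6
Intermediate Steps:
M(L, x) = 879 + 648*x
K = 18225
1/(K + M(O, 560)) = 1/(18225 + (879 + 648*560)) = 1/(18225 + (879 + 362880)) = 1/(18225 + 363759) = 1/381984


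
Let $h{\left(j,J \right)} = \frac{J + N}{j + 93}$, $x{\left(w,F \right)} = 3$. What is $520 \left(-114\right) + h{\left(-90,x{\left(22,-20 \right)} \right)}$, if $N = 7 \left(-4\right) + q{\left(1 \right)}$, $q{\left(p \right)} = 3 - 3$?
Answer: $- \frac{177865}{3} \approx -59288.0$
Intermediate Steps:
$q{\left(p \right)} = 0$ ($q{\left(p \right)} = 3 - 3 = 0$)
$N = -28$ ($N = 7 \left(-4\right) + 0 = -28 + 0 = -28$)
$h{\left(j,J \right)} = \frac{-28 + J}{93 + j}$ ($h{\left(j,J \right)} = \frac{J - 28}{j + 93} = \frac{-28 + J}{93 + j}$)
$520 \left(-114\right) + h{\left(-90,x{\left(22,-20 \right)} \right)} = 520 \left(-114\right) + \frac{-28 + 3}{93 - 90} = -59280 + \frac{1}{3} \left(-25\right) = -59280 - \frac{25}{3} = - \frac{177865}{3}$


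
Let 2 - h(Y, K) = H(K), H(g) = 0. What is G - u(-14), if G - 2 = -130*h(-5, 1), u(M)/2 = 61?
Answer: -380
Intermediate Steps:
u(M) = 122 (u(M) = 2*61 = 122)
h(Y, K) = 2 (h(Y, K) = 2 - 1*0 = 2 + 0 = 2)
G = -258 (G = 2 - 130*2 = 2 - 260 = -258)
G - u(-14) = -258 - 1*122 = -258 - 122 = -380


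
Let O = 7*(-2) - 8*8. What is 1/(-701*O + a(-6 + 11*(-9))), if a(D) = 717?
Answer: 1/55395 ≈ 1.8052e-5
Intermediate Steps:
O = -78 (O = -14 - 64 = -78)
1/(-701*O + a(-6 + 11*(-9))) = 1/(-701*(-78) + 717) = 1/(54678 + 717) = 1/55395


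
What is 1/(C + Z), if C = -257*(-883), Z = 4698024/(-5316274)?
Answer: 2658137/603211338535 ≈ 4.4066e-6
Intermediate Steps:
Z = -2349012/2658137 (Z = 4698024*(-1/5316274) = -2349012/2658137 ≈ -0.88371)
C = 226931
1/(C + Z) = 1/(226931 - 2349012/2658137) = 1/(603211338535/2658137) = 2658137/603211338535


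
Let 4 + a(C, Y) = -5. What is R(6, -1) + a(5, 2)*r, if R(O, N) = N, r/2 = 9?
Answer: -163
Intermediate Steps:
r = 18 (r = 2*9 = 18)
a(C, Y) = -9 (a(C, Y) = -4 - 5 = -9)
R(6, -1) + a(5, 2)*r = -1 - 9*18 = -1 - 162 = -163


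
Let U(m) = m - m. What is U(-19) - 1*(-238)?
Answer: 238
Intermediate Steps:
U(m) = 0
U(-19) - 1*(-238) = 0 - 1*(-238) = 0 + 238 = 238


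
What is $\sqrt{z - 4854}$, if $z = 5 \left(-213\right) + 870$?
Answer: $3 i \sqrt{561} \approx 71.056 i$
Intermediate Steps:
$z = -195$ ($z = -1065 + 870 = -195$)
$\sqrt{z - 4854} = \sqrt{-195 - 4854} = \sqrt{-5049} = 3 i \sqrt{561}$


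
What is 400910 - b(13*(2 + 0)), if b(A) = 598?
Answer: 400312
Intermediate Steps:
400910 - b(13*(2 + 0)) = 400910 - 1*598 = 400910 - 598 = 400312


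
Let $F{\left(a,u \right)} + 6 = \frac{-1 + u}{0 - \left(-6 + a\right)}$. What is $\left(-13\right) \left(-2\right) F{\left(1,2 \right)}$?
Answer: $- \frac{754}{5} \approx -150.8$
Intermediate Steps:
$F{\left(a,u \right)} = -6 + \frac{-1 + u}{6 - a}$ ($F{\left(a,u \right)} = -6 + \frac{-1 + u}{0 - \left(-6 + a\right)} = -6 + \frac{-1 + u}{6 - a}$)
$\left(-13\right) \left(-2\right) F{\left(1,2 \right)} = \left(-13\right) \left(-2\right) \frac{37 - 2 - 6}{-6 + 1} = 26 \frac{37 - 2 - 6}{-5} = 26 \left(\left(- \frac{1}{5}\right) 29\right) = 26 \left(- \frac{29}{5}\right) = - \frac{754}{5}$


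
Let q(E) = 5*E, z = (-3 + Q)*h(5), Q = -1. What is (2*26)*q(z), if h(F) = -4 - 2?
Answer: 6240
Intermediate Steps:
h(F) = -6
z = 24 (z = (-3 - 1)*(-6) = -4*(-6) = 24)
(2*26)*q(z) = (2*26)*(5*24) = 52*120 = 6240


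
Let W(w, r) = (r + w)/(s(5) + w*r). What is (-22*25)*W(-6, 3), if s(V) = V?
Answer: -1650/13 ≈ -126.92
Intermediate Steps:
W(w, r) = (r + w)/(5 + r*w) (W(w, r) = (r + w)/(5 + w*r) = (r + w)/(5 + r*w))
(-22*25)*W(-6, 3) = (-22*25)*((3 - 6)/(5 + 3*(-6))) = -550*(-3)/(5 - 18) = -550*(-3)/(-13) = -(-550)*(-3)/13 = -550*3/13 = -1650/13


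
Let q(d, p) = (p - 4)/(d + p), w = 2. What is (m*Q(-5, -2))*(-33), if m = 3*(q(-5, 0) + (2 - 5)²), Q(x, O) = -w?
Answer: 9702/5 ≈ 1940.4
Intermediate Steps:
q(d, p) = (-4 + p)/(d + p)
Q(x, O) = -2 (Q(x, O) = -1*2 = -2)
m = 147/5 (m = 3*((-4 + 0)/(-5 + 0) + (2 - 5)²) = 3*(-4/(-5) + (-3)²) = 3*(-⅕*(-4) + 9) = 3*(⅘ + 9) = 3*(49/5) = 147/5 ≈ 29.400)
(m*Q(-5, -2))*(-33) = ((147/5)*(-2))*(-33) = -294/5*(-33) = 9702/5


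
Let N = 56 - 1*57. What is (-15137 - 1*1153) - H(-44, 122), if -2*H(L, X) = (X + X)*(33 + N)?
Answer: -12386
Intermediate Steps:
N = -1 (N = 56 - 57 = -1)
H(L, X) = -32*X (H(L, X) = -(X + X)*(33 - 1)/2 = -2*X*32/2 = -32*X)
(-15137 - 1*1153) - H(-44, 122) = (-15137 - 1*1153) - (-32)*122 = (-15137 - 1153) - 1*(-3904) = -16290 + 3904 = -12386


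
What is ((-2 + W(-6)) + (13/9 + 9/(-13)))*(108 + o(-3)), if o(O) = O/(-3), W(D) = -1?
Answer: -28667/117 ≈ -245.02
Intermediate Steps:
o(O) = -O/3 (o(O) = O*(-⅓) = -O/3)
((-2 + W(-6)) + (13/9 + 9/(-13)))*(108 + o(-3)) = ((-2 - 1) + (13/9 + 9/(-13)))*(108 - ⅓*(-3)) = (-3 + (13*(⅑) + 9*(-1/13)))*(108 + 1) = (-3 + (13/9 - 9/13))*109 = (-3 + 88/117)*109 = -263/117*109 = -28667/117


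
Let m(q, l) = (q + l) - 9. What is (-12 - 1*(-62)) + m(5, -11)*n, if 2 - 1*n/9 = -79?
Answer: -10885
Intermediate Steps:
m(q, l) = -9 + l + q (m(q, l) = (l + q) - 9 = -9 + l + q)
n = 729 (n = 18 - 9*(-79) = 18 + 711 = 729)
(-12 - 1*(-62)) + m(5, -11)*n = (-12 - 1*(-62)) + (-9 - 11 + 5)*729 = (-12 + 62) - 15*729 = 50 - 10935 = -10885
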